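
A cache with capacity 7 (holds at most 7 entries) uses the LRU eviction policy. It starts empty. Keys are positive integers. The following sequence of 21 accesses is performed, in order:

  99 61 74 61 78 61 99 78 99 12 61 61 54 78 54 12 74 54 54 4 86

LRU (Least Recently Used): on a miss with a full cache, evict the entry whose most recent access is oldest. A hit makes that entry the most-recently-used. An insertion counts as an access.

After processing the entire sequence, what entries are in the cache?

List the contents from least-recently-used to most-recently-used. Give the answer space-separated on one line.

Answer: 61 78 12 74 54 4 86

Derivation:
LRU simulation (capacity=7):
  1. access 99: MISS. Cache (LRU->MRU): [99]
  2. access 61: MISS. Cache (LRU->MRU): [99 61]
  3. access 74: MISS. Cache (LRU->MRU): [99 61 74]
  4. access 61: HIT. Cache (LRU->MRU): [99 74 61]
  5. access 78: MISS. Cache (LRU->MRU): [99 74 61 78]
  6. access 61: HIT. Cache (LRU->MRU): [99 74 78 61]
  7. access 99: HIT. Cache (LRU->MRU): [74 78 61 99]
  8. access 78: HIT. Cache (LRU->MRU): [74 61 99 78]
  9. access 99: HIT. Cache (LRU->MRU): [74 61 78 99]
  10. access 12: MISS. Cache (LRU->MRU): [74 61 78 99 12]
  11. access 61: HIT. Cache (LRU->MRU): [74 78 99 12 61]
  12. access 61: HIT. Cache (LRU->MRU): [74 78 99 12 61]
  13. access 54: MISS. Cache (LRU->MRU): [74 78 99 12 61 54]
  14. access 78: HIT. Cache (LRU->MRU): [74 99 12 61 54 78]
  15. access 54: HIT. Cache (LRU->MRU): [74 99 12 61 78 54]
  16. access 12: HIT. Cache (LRU->MRU): [74 99 61 78 54 12]
  17. access 74: HIT. Cache (LRU->MRU): [99 61 78 54 12 74]
  18. access 54: HIT. Cache (LRU->MRU): [99 61 78 12 74 54]
  19. access 54: HIT. Cache (LRU->MRU): [99 61 78 12 74 54]
  20. access 4: MISS. Cache (LRU->MRU): [99 61 78 12 74 54 4]
  21. access 86: MISS, evict 99. Cache (LRU->MRU): [61 78 12 74 54 4 86]
Total: 13 hits, 8 misses, 1 evictions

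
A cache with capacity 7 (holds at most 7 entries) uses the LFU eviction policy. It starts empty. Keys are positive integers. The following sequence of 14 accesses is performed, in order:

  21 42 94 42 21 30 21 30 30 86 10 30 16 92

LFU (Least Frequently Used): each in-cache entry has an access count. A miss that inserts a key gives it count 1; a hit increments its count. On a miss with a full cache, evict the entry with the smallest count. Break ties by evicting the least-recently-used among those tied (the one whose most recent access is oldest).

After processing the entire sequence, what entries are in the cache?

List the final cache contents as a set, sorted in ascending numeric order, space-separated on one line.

LFU simulation (capacity=7):
  1. access 21: MISS. Cache: [21(c=1)]
  2. access 42: MISS. Cache: [21(c=1) 42(c=1)]
  3. access 94: MISS. Cache: [21(c=1) 42(c=1) 94(c=1)]
  4. access 42: HIT, count now 2. Cache: [21(c=1) 94(c=1) 42(c=2)]
  5. access 21: HIT, count now 2. Cache: [94(c=1) 42(c=2) 21(c=2)]
  6. access 30: MISS. Cache: [94(c=1) 30(c=1) 42(c=2) 21(c=2)]
  7. access 21: HIT, count now 3. Cache: [94(c=1) 30(c=1) 42(c=2) 21(c=3)]
  8. access 30: HIT, count now 2. Cache: [94(c=1) 42(c=2) 30(c=2) 21(c=3)]
  9. access 30: HIT, count now 3. Cache: [94(c=1) 42(c=2) 21(c=3) 30(c=3)]
  10. access 86: MISS. Cache: [94(c=1) 86(c=1) 42(c=2) 21(c=3) 30(c=3)]
  11. access 10: MISS. Cache: [94(c=1) 86(c=1) 10(c=1) 42(c=2) 21(c=3) 30(c=3)]
  12. access 30: HIT, count now 4. Cache: [94(c=1) 86(c=1) 10(c=1) 42(c=2) 21(c=3) 30(c=4)]
  13. access 16: MISS. Cache: [94(c=1) 86(c=1) 10(c=1) 16(c=1) 42(c=2) 21(c=3) 30(c=4)]
  14. access 92: MISS, evict 94(c=1). Cache: [86(c=1) 10(c=1) 16(c=1) 92(c=1) 42(c=2) 21(c=3) 30(c=4)]
Total: 6 hits, 8 misses, 1 evictions

Answer: 10 16 21 30 42 86 92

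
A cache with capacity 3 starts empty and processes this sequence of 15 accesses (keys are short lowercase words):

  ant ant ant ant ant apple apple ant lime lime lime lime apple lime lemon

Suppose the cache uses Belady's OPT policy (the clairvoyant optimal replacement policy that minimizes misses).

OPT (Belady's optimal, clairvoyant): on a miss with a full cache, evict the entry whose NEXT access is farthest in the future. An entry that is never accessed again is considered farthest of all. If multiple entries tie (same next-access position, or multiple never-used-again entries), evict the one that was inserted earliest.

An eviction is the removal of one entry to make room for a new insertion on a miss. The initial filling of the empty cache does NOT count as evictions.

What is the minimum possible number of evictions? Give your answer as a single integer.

OPT (Belady) simulation (capacity=3):
  1. access ant: MISS. Cache: [ant]
  2. access ant: HIT. Next use of ant: step 3. Cache: [ant]
  3. access ant: HIT. Next use of ant: step 4. Cache: [ant]
  4. access ant: HIT. Next use of ant: step 5. Cache: [ant]
  5. access ant: HIT. Next use of ant: step 8. Cache: [ant]
  6. access apple: MISS. Cache: [ant apple]
  7. access apple: HIT. Next use of apple: step 13. Cache: [ant apple]
  8. access ant: HIT. Next use of ant: never. Cache: [ant apple]
  9. access lime: MISS. Cache: [ant apple lime]
  10. access lime: HIT. Next use of lime: step 11. Cache: [ant apple lime]
  11. access lime: HIT. Next use of lime: step 12. Cache: [ant apple lime]
  12. access lime: HIT. Next use of lime: step 14. Cache: [ant apple lime]
  13. access apple: HIT. Next use of apple: never. Cache: [ant apple lime]
  14. access lime: HIT. Next use of lime: never. Cache: [ant apple lime]
  15. access lemon: MISS, evict ant (next use: never). Cache: [apple lime lemon]
Total: 11 hits, 4 misses, 1 evictions

Answer: 1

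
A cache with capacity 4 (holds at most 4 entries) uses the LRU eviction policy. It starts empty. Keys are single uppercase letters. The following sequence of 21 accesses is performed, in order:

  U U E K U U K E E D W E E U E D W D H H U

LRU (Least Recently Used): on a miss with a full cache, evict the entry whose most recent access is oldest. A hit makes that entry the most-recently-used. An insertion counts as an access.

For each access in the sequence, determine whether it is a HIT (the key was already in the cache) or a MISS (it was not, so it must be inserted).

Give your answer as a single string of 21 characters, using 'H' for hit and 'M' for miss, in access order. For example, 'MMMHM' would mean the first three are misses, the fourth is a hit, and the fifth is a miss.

Answer: MHMMHHHHHMMHHMHHHHMHM

Derivation:
LRU simulation (capacity=4):
  1. access U: MISS. Cache (LRU->MRU): [U]
  2. access U: HIT. Cache (LRU->MRU): [U]
  3. access E: MISS. Cache (LRU->MRU): [U E]
  4. access K: MISS. Cache (LRU->MRU): [U E K]
  5. access U: HIT. Cache (LRU->MRU): [E K U]
  6. access U: HIT. Cache (LRU->MRU): [E K U]
  7. access K: HIT. Cache (LRU->MRU): [E U K]
  8. access E: HIT. Cache (LRU->MRU): [U K E]
  9. access E: HIT. Cache (LRU->MRU): [U K E]
  10. access D: MISS. Cache (LRU->MRU): [U K E D]
  11. access W: MISS, evict U. Cache (LRU->MRU): [K E D W]
  12. access E: HIT. Cache (LRU->MRU): [K D W E]
  13. access E: HIT. Cache (LRU->MRU): [K D W E]
  14. access U: MISS, evict K. Cache (LRU->MRU): [D W E U]
  15. access E: HIT. Cache (LRU->MRU): [D W U E]
  16. access D: HIT. Cache (LRU->MRU): [W U E D]
  17. access W: HIT. Cache (LRU->MRU): [U E D W]
  18. access D: HIT. Cache (LRU->MRU): [U E W D]
  19. access H: MISS, evict U. Cache (LRU->MRU): [E W D H]
  20. access H: HIT. Cache (LRU->MRU): [E W D H]
  21. access U: MISS, evict E. Cache (LRU->MRU): [W D H U]
Total: 13 hits, 8 misses, 4 evictions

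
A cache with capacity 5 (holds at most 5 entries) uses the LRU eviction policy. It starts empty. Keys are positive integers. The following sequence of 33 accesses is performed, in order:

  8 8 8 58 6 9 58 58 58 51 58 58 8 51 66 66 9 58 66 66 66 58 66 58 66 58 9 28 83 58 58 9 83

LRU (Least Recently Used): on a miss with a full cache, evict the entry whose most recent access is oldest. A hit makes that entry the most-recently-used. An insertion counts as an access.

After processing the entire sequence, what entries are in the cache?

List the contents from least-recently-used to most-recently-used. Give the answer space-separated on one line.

LRU simulation (capacity=5):
  1. access 8: MISS. Cache (LRU->MRU): [8]
  2. access 8: HIT. Cache (LRU->MRU): [8]
  3. access 8: HIT. Cache (LRU->MRU): [8]
  4. access 58: MISS. Cache (LRU->MRU): [8 58]
  5. access 6: MISS. Cache (LRU->MRU): [8 58 6]
  6. access 9: MISS. Cache (LRU->MRU): [8 58 6 9]
  7. access 58: HIT. Cache (LRU->MRU): [8 6 9 58]
  8. access 58: HIT. Cache (LRU->MRU): [8 6 9 58]
  9. access 58: HIT. Cache (LRU->MRU): [8 6 9 58]
  10. access 51: MISS. Cache (LRU->MRU): [8 6 9 58 51]
  11. access 58: HIT. Cache (LRU->MRU): [8 6 9 51 58]
  12. access 58: HIT. Cache (LRU->MRU): [8 6 9 51 58]
  13. access 8: HIT. Cache (LRU->MRU): [6 9 51 58 8]
  14. access 51: HIT. Cache (LRU->MRU): [6 9 58 8 51]
  15. access 66: MISS, evict 6. Cache (LRU->MRU): [9 58 8 51 66]
  16. access 66: HIT. Cache (LRU->MRU): [9 58 8 51 66]
  17. access 9: HIT. Cache (LRU->MRU): [58 8 51 66 9]
  18. access 58: HIT. Cache (LRU->MRU): [8 51 66 9 58]
  19. access 66: HIT. Cache (LRU->MRU): [8 51 9 58 66]
  20. access 66: HIT. Cache (LRU->MRU): [8 51 9 58 66]
  21. access 66: HIT. Cache (LRU->MRU): [8 51 9 58 66]
  22. access 58: HIT. Cache (LRU->MRU): [8 51 9 66 58]
  23. access 66: HIT. Cache (LRU->MRU): [8 51 9 58 66]
  24. access 58: HIT. Cache (LRU->MRU): [8 51 9 66 58]
  25. access 66: HIT. Cache (LRU->MRU): [8 51 9 58 66]
  26. access 58: HIT. Cache (LRU->MRU): [8 51 9 66 58]
  27. access 9: HIT. Cache (LRU->MRU): [8 51 66 58 9]
  28. access 28: MISS, evict 8. Cache (LRU->MRU): [51 66 58 9 28]
  29. access 83: MISS, evict 51. Cache (LRU->MRU): [66 58 9 28 83]
  30. access 58: HIT. Cache (LRU->MRU): [66 9 28 83 58]
  31. access 58: HIT. Cache (LRU->MRU): [66 9 28 83 58]
  32. access 9: HIT. Cache (LRU->MRU): [66 28 83 58 9]
  33. access 83: HIT. Cache (LRU->MRU): [66 28 58 9 83]
Total: 25 hits, 8 misses, 3 evictions

Answer: 66 28 58 9 83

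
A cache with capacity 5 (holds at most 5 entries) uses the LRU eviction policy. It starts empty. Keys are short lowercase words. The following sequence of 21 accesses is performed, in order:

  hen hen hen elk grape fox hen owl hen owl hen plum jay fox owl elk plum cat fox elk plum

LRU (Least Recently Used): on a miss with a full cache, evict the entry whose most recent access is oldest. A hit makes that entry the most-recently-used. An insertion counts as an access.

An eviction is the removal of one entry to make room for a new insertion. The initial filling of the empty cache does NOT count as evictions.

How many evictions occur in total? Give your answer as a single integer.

Answer: 4

Derivation:
LRU simulation (capacity=5):
  1. access hen: MISS. Cache (LRU->MRU): [hen]
  2. access hen: HIT. Cache (LRU->MRU): [hen]
  3. access hen: HIT. Cache (LRU->MRU): [hen]
  4. access elk: MISS. Cache (LRU->MRU): [hen elk]
  5. access grape: MISS. Cache (LRU->MRU): [hen elk grape]
  6. access fox: MISS. Cache (LRU->MRU): [hen elk grape fox]
  7. access hen: HIT. Cache (LRU->MRU): [elk grape fox hen]
  8. access owl: MISS. Cache (LRU->MRU): [elk grape fox hen owl]
  9. access hen: HIT. Cache (LRU->MRU): [elk grape fox owl hen]
  10. access owl: HIT. Cache (LRU->MRU): [elk grape fox hen owl]
  11. access hen: HIT. Cache (LRU->MRU): [elk grape fox owl hen]
  12. access plum: MISS, evict elk. Cache (LRU->MRU): [grape fox owl hen plum]
  13. access jay: MISS, evict grape. Cache (LRU->MRU): [fox owl hen plum jay]
  14. access fox: HIT. Cache (LRU->MRU): [owl hen plum jay fox]
  15. access owl: HIT. Cache (LRU->MRU): [hen plum jay fox owl]
  16. access elk: MISS, evict hen. Cache (LRU->MRU): [plum jay fox owl elk]
  17. access plum: HIT. Cache (LRU->MRU): [jay fox owl elk plum]
  18. access cat: MISS, evict jay. Cache (LRU->MRU): [fox owl elk plum cat]
  19. access fox: HIT. Cache (LRU->MRU): [owl elk plum cat fox]
  20. access elk: HIT. Cache (LRU->MRU): [owl plum cat fox elk]
  21. access plum: HIT. Cache (LRU->MRU): [owl cat fox elk plum]
Total: 12 hits, 9 misses, 4 evictions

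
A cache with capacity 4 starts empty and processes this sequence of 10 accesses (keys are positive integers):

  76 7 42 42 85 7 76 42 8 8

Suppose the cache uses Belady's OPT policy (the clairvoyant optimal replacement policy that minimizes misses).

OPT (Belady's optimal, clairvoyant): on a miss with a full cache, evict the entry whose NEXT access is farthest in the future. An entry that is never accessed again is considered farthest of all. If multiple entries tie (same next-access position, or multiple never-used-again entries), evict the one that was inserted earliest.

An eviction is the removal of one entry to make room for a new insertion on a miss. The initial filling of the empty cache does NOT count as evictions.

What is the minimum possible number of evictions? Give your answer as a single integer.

Answer: 1

Derivation:
OPT (Belady) simulation (capacity=4):
  1. access 76: MISS. Cache: [76]
  2. access 7: MISS. Cache: [76 7]
  3. access 42: MISS. Cache: [76 7 42]
  4. access 42: HIT. Next use of 42: step 8. Cache: [76 7 42]
  5. access 85: MISS. Cache: [76 7 42 85]
  6. access 7: HIT. Next use of 7: never. Cache: [76 7 42 85]
  7. access 76: HIT. Next use of 76: never. Cache: [76 7 42 85]
  8. access 42: HIT. Next use of 42: never. Cache: [76 7 42 85]
  9. access 8: MISS, evict 76 (next use: never). Cache: [7 42 85 8]
  10. access 8: HIT. Next use of 8: never. Cache: [7 42 85 8]
Total: 5 hits, 5 misses, 1 evictions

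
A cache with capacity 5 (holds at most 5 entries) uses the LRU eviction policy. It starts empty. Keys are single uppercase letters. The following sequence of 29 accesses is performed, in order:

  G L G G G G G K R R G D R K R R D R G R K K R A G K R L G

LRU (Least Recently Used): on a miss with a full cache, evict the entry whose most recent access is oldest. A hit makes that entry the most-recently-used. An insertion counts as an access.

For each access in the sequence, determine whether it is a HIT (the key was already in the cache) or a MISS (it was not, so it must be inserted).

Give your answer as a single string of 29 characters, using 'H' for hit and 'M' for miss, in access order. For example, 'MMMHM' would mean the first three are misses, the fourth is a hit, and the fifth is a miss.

LRU simulation (capacity=5):
  1. access G: MISS. Cache (LRU->MRU): [G]
  2. access L: MISS. Cache (LRU->MRU): [G L]
  3. access G: HIT. Cache (LRU->MRU): [L G]
  4. access G: HIT. Cache (LRU->MRU): [L G]
  5. access G: HIT. Cache (LRU->MRU): [L G]
  6. access G: HIT. Cache (LRU->MRU): [L G]
  7. access G: HIT. Cache (LRU->MRU): [L G]
  8. access K: MISS. Cache (LRU->MRU): [L G K]
  9. access R: MISS. Cache (LRU->MRU): [L G K R]
  10. access R: HIT. Cache (LRU->MRU): [L G K R]
  11. access G: HIT. Cache (LRU->MRU): [L K R G]
  12. access D: MISS. Cache (LRU->MRU): [L K R G D]
  13. access R: HIT. Cache (LRU->MRU): [L K G D R]
  14. access K: HIT. Cache (LRU->MRU): [L G D R K]
  15. access R: HIT. Cache (LRU->MRU): [L G D K R]
  16. access R: HIT. Cache (LRU->MRU): [L G D K R]
  17. access D: HIT. Cache (LRU->MRU): [L G K R D]
  18. access R: HIT. Cache (LRU->MRU): [L G K D R]
  19. access G: HIT. Cache (LRU->MRU): [L K D R G]
  20. access R: HIT. Cache (LRU->MRU): [L K D G R]
  21. access K: HIT. Cache (LRU->MRU): [L D G R K]
  22. access K: HIT. Cache (LRU->MRU): [L D G R K]
  23. access R: HIT. Cache (LRU->MRU): [L D G K R]
  24. access A: MISS, evict L. Cache (LRU->MRU): [D G K R A]
  25. access G: HIT. Cache (LRU->MRU): [D K R A G]
  26. access K: HIT. Cache (LRU->MRU): [D R A G K]
  27. access R: HIT. Cache (LRU->MRU): [D A G K R]
  28. access L: MISS, evict D. Cache (LRU->MRU): [A G K R L]
  29. access G: HIT. Cache (LRU->MRU): [A K R L G]
Total: 22 hits, 7 misses, 2 evictions

Answer: MMHHHHHMMHHMHHHHHHHHHHHMHHHMH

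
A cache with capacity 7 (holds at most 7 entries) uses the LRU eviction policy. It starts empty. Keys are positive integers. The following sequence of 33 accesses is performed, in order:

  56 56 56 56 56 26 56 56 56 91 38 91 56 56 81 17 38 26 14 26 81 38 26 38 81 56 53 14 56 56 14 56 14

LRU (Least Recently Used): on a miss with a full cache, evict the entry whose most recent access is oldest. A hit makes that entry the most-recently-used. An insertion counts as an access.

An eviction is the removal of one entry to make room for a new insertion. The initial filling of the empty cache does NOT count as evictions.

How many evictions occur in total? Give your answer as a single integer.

Answer: 1

Derivation:
LRU simulation (capacity=7):
  1. access 56: MISS. Cache (LRU->MRU): [56]
  2. access 56: HIT. Cache (LRU->MRU): [56]
  3. access 56: HIT. Cache (LRU->MRU): [56]
  4. access 56: HIT. Cache (LRU->MRU): [56]
  5. access 56: HIT. Cache (LRU->MRU): [56]
  6. access 26: MISS. Cache (LRU->MRU): [56 26]
  7. access 56: HIT. Cache (LRU->MRU): [26 56]
  8. access 56: HIT. Cache (LRU->MRU): [26 56]
  9. access 56: HIT. Cache (LRU->MRU): [26 56]
  10. access 91: MISS. Cache (LRU->MRU): [26 56 91]
  11. access 38: MISS. Cache (LRU->MRU): [26 56 91 38]
  12. access 91: HIT. Cache (LRU->MRU): [26 56 38 91]
  13. access 56: HIT. Cache (LRU->MRU): [26 38 91 56]
  14. access 56: HIT. Cache (LRU->MRU): [26 38 91 56]
  15. access 81: MISS. Cache (LRU->MRU): [26 38 91 56 81]
  16. access 17: MISS. Cache (LRU->MRU): [26 38 91 56 81 17]
  17. access 38: HIT. Cache (LRU->MRU): [26 91 56 81 17 38]
  18. access 26: HIT. Cache (LRU->MRU): [91 56 81 17 38 26]
  19. access 14: MISS. Cache (LRU->MRU): [91 56 81 17 38 26 14]
  20. access 26: HIT. Cache (LRU->MRU): [91 56 81 17 38 14 26]
  21. access 81: HIT. Cache (LRU->MRU): [91 56 17 38 14 26 81]
  22. access 38: HIT. Cache (LRU->MRU): [91 56 17 14 26 81 38]
  23. access 26: HIT. Cache (LRU->MRU): [91 56 17 14 81 38 26]
  24. access 38: HIT. Cache (LRU->MRU): [91 56 17 14 81 26 38]
  25. access 81: HIT. Cache (LRU->MRU): [91 56 17 14 26 38 81]
  26. access 56: HIT. Cache (LRU->MRU): [91 17 14 26 38 81 56]
  27. access 53: MISS, evict 91. Cache (LRU->MRU): [17 14 26 38 81 56 53]
  28. access 14: HIT. Cache (LRU->MRU): [17 26 38 81 56 53 14]
  29. access 56: HIT. Cache (LRU->MRU): [17 26 38 81 53 14 56]
  30. access 56: HIT. Cache (LRU->MRU): [17 26 38 81 53 14 56]
  31. access 14: HIT. Cache (LRU->MRU): [17 26 38 81 53 56 14]
  32. access 56: HIT. Cache (LRU->MRU): [17 26 38 81 53 14 56]
  33. access 14: HIT. Cache (LRU->MRU): [17 26 38 81 53 56 14]
Total: 25 hits, 8 misses, 1 evictions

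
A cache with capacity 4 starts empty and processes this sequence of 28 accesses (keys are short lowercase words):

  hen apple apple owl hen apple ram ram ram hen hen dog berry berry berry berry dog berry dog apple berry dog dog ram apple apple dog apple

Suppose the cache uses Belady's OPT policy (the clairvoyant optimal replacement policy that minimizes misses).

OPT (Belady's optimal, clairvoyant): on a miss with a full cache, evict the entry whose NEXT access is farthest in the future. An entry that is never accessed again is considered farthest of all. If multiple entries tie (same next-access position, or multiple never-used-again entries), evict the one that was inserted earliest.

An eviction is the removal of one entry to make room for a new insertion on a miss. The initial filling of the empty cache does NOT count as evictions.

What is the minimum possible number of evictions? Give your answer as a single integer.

OPT (Belady) simulation (capacity=4):
  1. access hen: MISS. Cache: [hen]
  2. access apple: MISS. Cache: [hen apple]
  3. access apple: HIT. Next use of apple: step 6. Cache: [hen apple]
  4. access owl: MISS. Cache: [hen apple owl]
  5. access hen: HIT. Next use of hen: step 10. Cache: [hen apple owl]
  6. access apple: HIT. Next use of apple: step 20. Cache: [hen apple owl]
  7. access ram: MISS. Cache: [hen apple owl ram]
  8. access ram: HIT. Next use of ram: step 9. Cache: [hen apple owl ram]
  9. access ram: HIT. Next use of ram: step 24. Cache: [hen apple owl ram]
  10. access hen: HIT. Next use of hen: step 11. Cache: [hen apple owl ram]
  11. access hen: HIT. Next use of hen: never. Cache: [hen apple owl ram]
  12. access dog: MISS, evict hen (next use: never). Cache: [apple owl ram dog]
  13. access berry: MISS, evict owl (next use: never). Cache: [apple ram dog berry]
  14. access berry: HIT. Next use of berry: step 15. Cache: [apple ram dog berry]
  15. access berry: HIT. Next use of berry: step 16. Cache: [apple ram dog berry]
  16. access berry: HIT. Next use of berry: step 18. Cache: [apple ram dog berry]
  17. access dog: HIT. Next use of dog: step 19. Cache: [apple ram dog berry]
  18. access berry: HIT. Next use of berry: step 21. Cache: [apple ram dog berry]
  19. access dog: HIT. Next use of dog: step 22. Cache: [apple ram dog berry]
  20. access apple: HIT. Next use of apple: step 25. Cache: [apple ram dog berry]
  21. access berry: HIT. Next use of berry: never. Cache: [apple ram dog berry]
  22. access dog: HIT. Next use of dog: step 23. Cache: [apple ram dog berry]
  23. access dog: HIT. Next use of dog: step 27. Cache: [apple ram dog berry]
  24. access ram: HIT. Next use of ram: never. Cache: [apple ram dog berry]
  25. access apple: HIT. Next use of apple: step 26. Cache: [apple ram dog berry]
  26. access apple: HIT. Next use of apple: step 28. Cache: [apple ram dog berry]
  27. access dog: HIT. Next use of dog: never. Cache: [apple ram dog berry]
  28. access apple: HIT. Next use of apple: never. Cache: [apple ram dog berry]
Total: 22 hits, 6 misses, 2 evictions

Answer: 2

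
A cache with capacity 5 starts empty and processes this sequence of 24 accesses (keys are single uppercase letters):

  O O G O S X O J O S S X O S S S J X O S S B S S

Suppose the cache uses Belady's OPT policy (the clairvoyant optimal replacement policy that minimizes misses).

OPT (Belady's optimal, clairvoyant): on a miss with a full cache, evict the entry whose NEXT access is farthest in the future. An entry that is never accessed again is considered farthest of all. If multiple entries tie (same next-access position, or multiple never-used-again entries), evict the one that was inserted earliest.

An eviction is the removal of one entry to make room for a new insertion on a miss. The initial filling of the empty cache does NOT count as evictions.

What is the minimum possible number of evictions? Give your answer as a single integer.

OPT (Belady) simulation (capacity=5):
  1. access O: MISS. Cache: [O]
  2. access O: HIT. Next use of O: step 4. Cache: [O]
  3. access G: MISS. Cache: [O G]
  4. access O: HIT. Next use of O: step 7. Cache: [O G]
  5. access S: MISS. Cache: [O G S]
  6. access X: MISS. Cache: [O G S X]
  7. access O: HIT. Next use of O: step 9. Cache: [O G S X]
  8. access J: MISS. Cache: [O G S X J]
  9. access O: HIT. Next use of O: step 13. Cache: [O G S X J]
  10. access S: HIT. Next use of S: step 11. Cache: [O G S X J]
  11. access S: HIT. Next use of S: step 14. Cache: [O G S X J]
  12. access X: HIT. Next use of X: step 18. Cache: [O G S X J]
  13. access O: HIT. Next use of O: step 19. Cache: [O G S X J]
  14. access S: HIT. Next use of S: step 15. Cache: [O G S X J]
  15. access S: HIT. Next use of S: step 16. Cache: [O G S X J]
  16. access S: HIT. Next use of S: step 20. Cache: [O G S X J]
  17. access J: HIT. Next use of J: never. Cache: [O G S X J]
  18. access X: HIT. Next use of X: never. Cache: [O G S X J]
  19. access O: HIT. Next use of O: never. Cache: [O G S X J]
  20. access S: HIT. Next use of S: step 21. Cache: [O G S X J]
  21. access S: HIT. Next use of S: step 23. Cache: [O G S X J]
  22. access B: MISS, evict O (next use: never). Cache: [G S X J B]
  23. access S: HIT. Next use of S: step 24. Cache: [G S X J B]
  24. access S: HIT. Next use of S: never. Cache: [G S X J B]
Total: 18 hits, 6 misses, 1 evictions

Answer: 1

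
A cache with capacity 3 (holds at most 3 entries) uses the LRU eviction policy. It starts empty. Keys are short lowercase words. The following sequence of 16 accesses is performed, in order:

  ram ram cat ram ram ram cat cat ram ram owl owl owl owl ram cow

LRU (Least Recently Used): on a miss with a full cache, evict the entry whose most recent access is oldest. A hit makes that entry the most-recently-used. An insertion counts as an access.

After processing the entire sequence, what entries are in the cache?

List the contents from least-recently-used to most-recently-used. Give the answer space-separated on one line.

Answer: owl ram cow

Derivation:
LRU simulation (capacity=3):
  1. access ram: MISS. Cache (LRU->MRU): [ram]
  2. access ram: HIT. Cache (LRU->MRU): [ram]
  3. access cat: MISS. Cache (LRU->MRU): [ram cat]
  4. access ram: HIT. Cache (LRU->MRU): [cat ram]
  5. access ram: HIT. Cache (LRU->MRU): [cat ram]
  6. access ram: HIT. Cache (LRU->MRU): [cat ram]
  7. access cat: HIT. Cache (LRU->MRU): [ram cat]
  8. access cat: HIT. Cache (LRU->MRU): [ram cat]
  9. access ram: HIT. Cache (LRU->MRU): [cat ram]
  10. access ram: HIT. Cache (LRU->MRU): [cat ram]
  11. access owl: MISS. Cache (LRU->MRU): [cat ram owl]
  12. access owl: HIT. Cache (LRU->MRU): [cat ram owl]
  13. access owl: HIT. Cache (LRU->MRU): [cat ram owl]
  14. access owl: HIT. Cache (LRU->MRU): [cat ram owl]
  15. access ram: HIT. Cache (LRU->MRU): [cat owl ram]
  16. access cow: MISS, evict cat. Cache (LRU->MRU): [owl ram cow]
Total: 12 hits, 4 misses, 1 evictions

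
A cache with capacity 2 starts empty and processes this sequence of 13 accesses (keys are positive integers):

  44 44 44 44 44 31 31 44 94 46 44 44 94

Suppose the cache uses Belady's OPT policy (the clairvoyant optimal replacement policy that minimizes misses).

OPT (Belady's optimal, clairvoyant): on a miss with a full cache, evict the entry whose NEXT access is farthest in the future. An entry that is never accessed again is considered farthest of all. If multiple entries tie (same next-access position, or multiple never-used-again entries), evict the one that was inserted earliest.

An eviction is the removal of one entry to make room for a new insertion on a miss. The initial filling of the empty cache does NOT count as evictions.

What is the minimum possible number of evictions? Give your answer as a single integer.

Answer: 3

Derivation:
OPT (Belady) simulation (capacity=2):
  1. access 44: MISS. Cache: [44]
  2. access 44: HIT. Next use of 44: step 3. Cache: [44]
  3. access 44: HIT. Next use of 44: step 4. Cache: [44]
  4. access 44: HIT. Next use of 44: step 5. Cache: [44]
  5. access 44: HIT. Next use of 44: step 8. Cache: [44]
  6. access 31: MISS. Cache: [44 31]
  7. access 31: HIT. Next use of 31: never. Cache: [44 31]
  8. access 44: HIT. Next use of 44: step 11. Cache: [44 31]
  9. access 94: MISS, evict 31 (next use: never). Cache: [44 94]
  10. access 46: MISS, evict 94 (next use: step 13). Cache: [44 46]
  11. access 44: HIT. Next use of 44: step 12. Cache: [44 46]
  12. access 44: HIT. Next use of 44: never. Cache: [44 46]
  13. access 94: MISS, evict 44 (next use: never). Cache: [46 94]
Total: 8 hits, 5 misses, 3 evictions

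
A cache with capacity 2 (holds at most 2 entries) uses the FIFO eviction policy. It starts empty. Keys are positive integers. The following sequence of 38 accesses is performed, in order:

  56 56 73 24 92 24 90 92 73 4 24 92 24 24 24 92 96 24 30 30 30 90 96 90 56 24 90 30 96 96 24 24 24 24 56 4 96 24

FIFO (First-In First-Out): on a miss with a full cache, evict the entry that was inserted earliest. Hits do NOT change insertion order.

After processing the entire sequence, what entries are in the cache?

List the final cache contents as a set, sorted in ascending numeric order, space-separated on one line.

FIFO simulation (capacity=2):
  1. access 56: MISS. Cache (old->new): [56]
  2. access 56: HIT. Cache (old->new): [56]
  3. access 73: MISS. Cache (old->new): [56 73]
  4. access 24: MISS, evict 56. Cache (old->new): [73 24]
  5. access 92: MISS, evict 73. Cache (old->new): [24 92]
  6. access 24: HIT. Cache (old->new): [24 92]
  7. access 90: MISS, evict 24. Cache (old->new): [92 90]
  8. access 92: HIT. Cache (old->new): [92 90]
  9. access 73: MISS, evict 92. Cache (old->new): [90 73]
  10. access 4: MISS, evict 90. Cache (old->new): [73 4]
  11. access 24: MISS, evict 73. Cache (old->new): [4 24]
  12. access 92: MISS, evict 4. Cache (old->new): [24 92]
  13. access 24: HIT. Cache (old->new): [24 92]
  14. access 24: HIT. Cache (old->new): [24 92]
  15. access 24: HIT. Cache (old->new): [24 92]
  16. access 92: HIT. Cache (old->new): [24 92]
  17. access 96: MISS, evict 24. Cache (old->new): [92 96]
  18. access 24: MISS, evict 92. Cache (old->new): [96 24]
  19. access 30: MISS, evict 96. Cache (old->new): [24 30]
  20. access 30: HIT. Cache (old->new): [24 30]
  21. access 30: HIT. Cache (old->new): [24 30]
  22. access 90: MISS, evict 24. Cache (old->new): [30 90]
  23. access 96: MISS, evict 30. Cache (old->new): [90 96]
  24. access 90: HIT. Cache (old->new): [90 96]
  25. access 56: MISS, evict 90. Cache (old->new): [96 56]
  26. access 24: MISS, evict 96. Cache (old->new): [56 24]
  27. access 90: MISS, evict 56. Cache (old->new): [24 90]
  28. access 30: MISS, evict 24. Cache (old->new): [90 30]
  29. access 96: MISS, evict 90. Cache (old->new): [30 96]
  30. access 96: HIT. Cache (old->new): [30 96]
  31. access 24: MISS, evict 30. Cache (old->new): [96 24]
  32. access 24: HIT. Cache (old->new): [96 24]
  33. access 24: HIT. Cache (old->new): [96 24]
  34. access 24: HIT. Cache (old->new): [96 24]
  35. access 56: MISS, evict 96. Cache (old->new): [24 56]
  36. access 4: MISS, evict 24. Cache (old->new): [56 4]
  37. access 96: MISS, evict 56. Cache (old->new): [4 96]
  38. access 24: MISS, evict 4. Cache (old->new): [96 24]
Total: 14 hits, 24 misses, 22 evictions

Answer: 24 96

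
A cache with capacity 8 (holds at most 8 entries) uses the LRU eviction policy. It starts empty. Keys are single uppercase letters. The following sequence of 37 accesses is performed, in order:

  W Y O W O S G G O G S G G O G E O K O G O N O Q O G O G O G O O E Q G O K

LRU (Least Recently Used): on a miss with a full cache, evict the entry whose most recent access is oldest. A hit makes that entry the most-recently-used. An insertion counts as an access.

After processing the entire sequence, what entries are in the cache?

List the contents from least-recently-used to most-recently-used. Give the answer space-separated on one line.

Answer: W S N E Q G O K

Derivation:
LRU simulation (capacity=8):
  1. access W: MISS. Cache (LRU->MRU): [W]
  2. access Y: MISS. Cache (LRU->MRU): [W Y]
  3. access O: MISS. Cache (LRU->MRU): [W Y O]
  4. access W: HIT. Cache (LRU->MRU): [Y O W]
  5. access O: HIT. Cache (LRU->MRU): [Y W O]
  6. access S: MISS. Cache (LRU->MRU): [Y W O S]
  7. access G: MISS. Cache (LRU->MRU): [Y W O S G]
  8. access G: HIT. Cache (LRU->MRU): [Y W O S G]
  9. access O: HIT. Cache (LRU->MRU): [Y W S G O]
  10. access G: HIT. Cache (LRU->MRU): [Y W S O G]
  11. access S: HIT. Cache (LRU->MRU): [Y W O G S]
  12. access G: HIT. Cache (LRU->MRU): [Y W O S G]
  13. access G: HIT. Cache (LRU->MRU): [Y W O S G]
  14. access O: HIT. Cache (LRU->MRU): [Y W S G O]
  15. access G: HIT. Cache (LRU->MRU): [Y W S O G]
  16. access E: MISS. Cache (LRU->MRU): [Y W S O G E]
  17. access O: HIT. Cache (LRU->MRU): [Y W S G E O]
  18. access K: MISS. Cache (LRU->MRU): [Y W S G E O K]
  19. access O: HIT. Cache (LRU->MRU): [Y W S G E K O]
  20. access G: HIT. Cache (LRU->MRU): [Y W S E K O G]
  21. access O: HIT. Cache (LRU->MRU): [Y W S E K G O]
  22. access N: MISS. Cache (LRU->MRU): [Y W S E K G O N]
  23. access O: HIT. Cache (LRU->MRU): [Y W S E K G N O]
  24. access Q: MISS, evict Y. Cache (LRU->MRU): [W S E K G N O Q]
  25. access O: HIT. Cache (LRU->MRU): [W S E K G N Q O]
  26. access G: HIT. Cache (LRU->MRU): [W S E K N Q O G]
  27. access O: HIT. Cache (LRU->MRU): [W S E K N Q G O]
  28. access G: HIT. Cache (LRU->MRU): [W S E K N Q O G]
  29. access O: HIT. Cache (LRU->MRU): [W S E K N Q G O]
  30. access G: HIT. Cache (LRU->MRU): [W S E K N Q O G]
  31. access O: HIT. Cache (LRU->MRU): [W S E K N Q G O]
  32. access O: HIT. Cache (LRU->MRU): [W S E K N Q G O]
  33. access E: HIT. Cache (LRU->MRU): [W S K N Q G O E]
  34. access Q: HIT. Cache (LRU->MRU): [W S K N G O E Q]
  35. access G: HIT. Cache (LRU->MRU): [W S K N O E Q G]
  36. access O: HIT. Cache (LRU->MRU): [W S K N E Q G O]
  37. access K: HIT. Cache (LRU->MRU): [W S N E Q G O K]
Total: 28 hits, 9 misses, 1 evictions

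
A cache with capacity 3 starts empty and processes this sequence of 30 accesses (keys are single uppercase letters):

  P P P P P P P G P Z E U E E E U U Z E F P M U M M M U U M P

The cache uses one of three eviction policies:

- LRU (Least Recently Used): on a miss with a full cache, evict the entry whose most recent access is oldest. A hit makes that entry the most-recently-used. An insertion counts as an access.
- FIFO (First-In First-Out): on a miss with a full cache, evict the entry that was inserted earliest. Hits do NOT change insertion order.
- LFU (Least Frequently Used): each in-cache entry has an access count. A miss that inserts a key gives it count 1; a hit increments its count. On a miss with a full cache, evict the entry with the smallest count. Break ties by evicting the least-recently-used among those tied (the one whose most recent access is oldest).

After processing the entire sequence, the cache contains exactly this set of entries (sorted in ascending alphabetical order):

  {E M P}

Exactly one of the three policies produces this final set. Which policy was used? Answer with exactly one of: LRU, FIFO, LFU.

Answer: LFU

Derivation:
Simulating under each policy and comparing final sets:
  LRU: final set = {M P U} -> differs
  FIFO: final set = {M P U} -> differs
  LFU: final set = {E M P} -> MATCHES target
Only LFU produces the target set.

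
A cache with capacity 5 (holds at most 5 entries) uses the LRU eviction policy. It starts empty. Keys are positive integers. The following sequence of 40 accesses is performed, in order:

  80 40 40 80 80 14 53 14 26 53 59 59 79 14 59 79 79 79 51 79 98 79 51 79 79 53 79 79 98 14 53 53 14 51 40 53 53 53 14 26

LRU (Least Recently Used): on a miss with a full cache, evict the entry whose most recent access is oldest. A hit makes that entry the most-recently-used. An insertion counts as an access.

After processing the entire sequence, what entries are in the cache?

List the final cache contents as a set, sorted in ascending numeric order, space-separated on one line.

LRU simulation (capacity=5):
  1. access 80: MISS. Cache (LRU->MRU): [80]
  2. access 40: MISS. Cache (LRU->MRU): [80 40]
  3. access 40: HIT. Cache (LRU->MRU): [80 40]
  4. access 80: HIT. Cache (LRU->MRU): [40 80]
  5. access 80: HIT. Cache (LRU->MRU): [40 80]
  6. access 14: MISS. Cache (LRU->MRU): [40 80 14]
  7. access 53: MISS. Cache (LRU->MRU): [40 80 14 53]
  8. access 14: HIT. Cache (LRU->MRU): [40 80 53 14]
  9. access 26: MISS. Cache (LRU->MRU): [40 80 53 14 26]
  10. access 53: HIT. Cache (LRU->MRU): [40 80 14 26 53]
  11. access 59: MISS, evict 40. Cache (LRU->MRU): [80 14 26 53 59]
  12. access 59: HIT. Cache (LRU->MRU): [80 14 26 53 59]
  13. access 79: MISS, evict 80. Cache (LRU->MRU): [14 26 53 59 79]
  14. access 14: HIT. Cache (LRU->MRU): [26 53 59 79 14]
  15. access 59: HIT. Cache (LRU->MRU): [26 53 79 14 59]
  16. access 79: HIT. Cache (LRU->MRU): [26 53 14 59 79]
  17. access 79: HIT. Cache (LRU->MRU): [26 53 14 59 79]
  18. access 79: HIT. Cache (LRU->MRU): [26 53 14 59 79]
  19. access 51: MISS, evict 26. Cache (LRU->MRU): [53 14 59 79 51]
  20. access 79: HIT. Cache (LRU->MRU): [53 14 59 51 79]
  21. access 98: MISS, evict 53. Cache (LRU->MRU): [14 59 51 79 98]
  22. access 79: HIT. Cache (LRU->MRU): [14 59 51 98 79]
  23. access 51: HIT. Cache (LRU->MRU): [14 59 98 79 51]
  24. access 79: HIT. Cache (LRU->MRU): [14 59 98 51 79]
  25. access 79: HIT. Cache (LRU->MRU): [14 59 98 51 79]
  26. access 53: MISS, evict 14. Cache (LRU->MRU): [59 98 51 79 53]
  27. access 79: HIT. Cache (LRU->MRU): [59 98 51 53 79]
  28. access 79: HIT. Cache (LRU->MRU): [59 98 51 53 79]
  29. access 98: HIT. Cache (LRU->MRU): [59 51 53 79 98]
  30. access 14: MISS, evict 59. Cache (LRU->MRU): [51 53 79 98 14]
  31. access 53: HIT. Cache (LRU->MRU): [51 79 98 14 53]
  32. access 53: HIT. Cache (LRU->MRU): [51 79 98 14 53]
  33. access 14: HIT. Cache (LRU->MRU): [51 79 98 53 14]
  34. access 51: HIT. Cache (LRU->MRU): [79 98 53 14 51]
  35. access 40: MISS, evict 79. Cache (LRU->MRU): [98 53 14 51 40]
  36. access 53: HIT. Cache (LRU->MRU): [98 14 51 40 53]
  37. access 53: HIT. Cache (LRU->MRU): [98 14 51 40 53]
  38. access 53: HIT. Cache (LRU->MRU): [98 14 51 40 53]
  39. access 14: HIT. Cache (LRU->MRU): [98 51 40 53 14]
  40. access 26: MISS, evict 98. Cache (LRU->MRU): [51 40 53 14 26]
Total: 27 hits, 13 misses, 8 evictions

Answer: 14 26 40 51 53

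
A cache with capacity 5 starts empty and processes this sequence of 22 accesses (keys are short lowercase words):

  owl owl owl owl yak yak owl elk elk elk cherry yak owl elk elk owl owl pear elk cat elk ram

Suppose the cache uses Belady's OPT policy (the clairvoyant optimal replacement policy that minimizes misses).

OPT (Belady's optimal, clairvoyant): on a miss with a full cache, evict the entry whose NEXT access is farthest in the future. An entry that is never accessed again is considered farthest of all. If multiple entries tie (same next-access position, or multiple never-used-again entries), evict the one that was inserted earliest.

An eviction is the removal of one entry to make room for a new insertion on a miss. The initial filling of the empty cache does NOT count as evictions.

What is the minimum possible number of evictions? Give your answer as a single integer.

OPT (Belady) simulation (capacity=5):
  1. access owl: MISS. Cache: [owl]
  2. access owl: HIT. Next use of owl: step 3. Cache: [owl]
  3. access owl: HIT. Next use of owl: step 4. Cache: [owl]
  4. access owl: HIT. Next use of owl: step 7. Cache: [owl]
  5. access yak: MISS. Cache: [owl yak]
  6. access yak: HIT. Next use of yak: step 12. Cache: [owl yak]
  7. access owl: HIT. Next use of owl: step 13. Cache: [owl yak]
  8. access elk: MISS. Cache: [owl yak elk]
  9. access elk: HIT. Next use of elk: step 10. Cache: [owl yak elk]
  10. access elk: HIT. Next use of elk: step 14. Cache: [owl yak elk]
  11. access cherry: MISS. Cache: [owl yak elk cherry]
  12. access yak: HIT. Next use of yak: never. Cache: [owl yak elk cherry]
  13. access owl: HIT. Next use of owl: step 16. Cache: [owl yak elk cherry]
  14. access elk: HIT. Next use of elk: step 15. Cache: [owl yak elk cherry]
  15. access elk: HIT. Next use of elk: step 19. Cache: [owl yak elk cherry]
  16. access owl: HIT. Next use of owl: step 17. Cache: [owl yak elk cherry]
  17. access owl: HIT. Next use of owl: never. Cache: [owl yak elk cherry]
  18. access pear: MISS. Cache: [owl yak elk cherry pear]
  19. access elk: HIT. Next use of elk: step 21. Cache: [owl yak elk cherry pear]
  20. access cat: MISS, evict owl (next use: never). Cache: [yak elk cherry pear cat]
  21. access elk: HIT. Next use of elk: never. Cache: [yak elk cherry pear cat]
  22. access ram: MISS, evict yak (next use: never). Cache: [elk cherry pear cat ram]
Total: 15 hits, 7 misses, 2 evictions

Answer: 2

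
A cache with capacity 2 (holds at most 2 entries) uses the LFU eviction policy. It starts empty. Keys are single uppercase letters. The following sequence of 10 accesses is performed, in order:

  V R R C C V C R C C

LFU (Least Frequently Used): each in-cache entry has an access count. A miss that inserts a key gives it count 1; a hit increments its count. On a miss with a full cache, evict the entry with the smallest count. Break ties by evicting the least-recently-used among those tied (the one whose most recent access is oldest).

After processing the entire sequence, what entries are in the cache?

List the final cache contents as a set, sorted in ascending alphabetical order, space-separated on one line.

LFU simulation (capacity=2):
  1. access V: MISS. Cache: [V(c=1)]
  2. access R: MISS. Cache: [V(c=1) R(c=1)]
  3. access R: HIT, count now 2. Cache: [V(c=1) R(c=2)]
  4. access C: MISS, evict V(c=1). Cache: [C(c=1) R(c=2)]
  5. access C: HIT, count now 2. Cache: [R(c=2) C(c=2)]
  6. access V: MISS, evict R(c=2). Cache: [V(c=1) C(c=2)]
  7. access C: HIT, count now 3. Cache: [V(c=1) C(c=3)]
  8. access R: MISS, evict V(c=1). Cache: [R(c=1) C(c=3)]
  9. access C: HIT, count now 4. Cache: [R(c=1) C(c=4)]
  10. access C: HIT, count now 5. Cache: [R(c=1) C(c=5)]
Total: 5 hits, 5 misses, 3 evictions

Answer: C R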